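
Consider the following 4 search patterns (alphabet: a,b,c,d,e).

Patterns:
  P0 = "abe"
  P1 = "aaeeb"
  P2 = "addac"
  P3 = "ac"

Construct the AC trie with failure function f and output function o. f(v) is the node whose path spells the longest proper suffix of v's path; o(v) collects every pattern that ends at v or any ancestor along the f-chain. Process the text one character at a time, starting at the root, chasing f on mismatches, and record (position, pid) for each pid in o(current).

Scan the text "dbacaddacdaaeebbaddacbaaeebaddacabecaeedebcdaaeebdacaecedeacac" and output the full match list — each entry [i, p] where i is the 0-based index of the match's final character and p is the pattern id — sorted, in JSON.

Construct AC machine:
Trie nodes:
  0='ε' goto a→1
  1='a' goto a→4 b→2 c→12 d→8
  2='ab' goto e→3
  3='abe' goto ·  ←P0
  4='aa' goto e→5
  5='aae' goto e→6
  6='aaee' goto b→7
  7='aaeeb' goto ·  ←P1
  8='ad' goto d→9
  9='add' goto a→10
  10='adda' goto c→11
  11='addac' goto ·  ←P2
  12='ac' goto ·  ←P3

BFS fail/out derivation:
  fail(1) 'a': from fail(0)=0 chase 'a': 0 ⇒ 0;  out=∅∪out(0)=∅
  fail(2) 'ab': from fail(1)=0 chase 'b': 0 ⇒ 0;  out=∅∪out(0)=∅
  fail(4) 'aa': from fail(1)=0 chase 'a': 0 ⇒ 1;  out=∅∪out(1)=∅
  fail(8) 'ad': from fail(1)=0 chase 'd': 0 ⇒ 0;  out=∅∪out(0)=∅
  fail(12) 'ac': from fail(1)=0 chase 'c': 0 ⇒ 0;  out={3}∪out(0)={3}
  fail(3) 'abe': from fail(2)=0 chase 'e': 0 ⇒ 0;  out={0}∪out(0)={0}
  fail(5) 'aae': from fail(4)=1 chase 'e': 1→0 ⇒ 0;  out=∅∪out(0)=∅
  fail(9) 'add': from fail(8)=0 chase 'd': 0 ⇒ 0;  out=∅∪out(0)=∅
  fail(6) 'aaee': from fail(5)=0 chase 'e': 0 ⇒ 0;  out=∅∪out(0)=∅
  fail(10) 'adda': from fail(9)=0 chase 'a': 0 ⇒ 1;  out=∅∪out(1)=∅
  fail(7) 'aaeeb': from fail(6)=0 chase 'b': 0 ⇒ 0;  out={1}∪out(0)={1}
  fail(11) 'addac': from fail(10)=1 chase 'c': 1 ⇒ 12;  out={2}∪out(12)={2,3}

Text stream:
[0] read 'd'  n0⇒n0
[1] read 'b'  n0⇒n0
[2] read 'a'  n0⇒n1
[3] read 'c'  n1⇒n12  emit P3@[2:3]
[4] read 'a'  n12⇒n1 ·f
[5] read 'd'  n1⇒n8
[6] read 'd'  n8⇒n9
[7] read 'a'  n9⇒n10
[8] read 'c'  n10⇒n11  emit P2@[4:8],P3@[7:8]
[9] read 'd'  n11⇒n0 ·f
[10] read 'a'  n0⇒n1
[11] read 'a'  n1⇒n4
[12] read 'e'  n4⇒n5
[13] read 'e'  n5⇒n6
[14] read 'b'  n6⇒n7  emit P1@[10:14]
[15] read 'b'  n7⇒n0 ·f
[16] read 'a'  n0⇒n1
[17] read 'd'  n1⇒n8
[18] read 'd'  n8⇒n9
[19] read 'a'  n9⇒n10
[20] read 'c'  n10⇒n11  emit P2@[16:20],P3@[19:20]
[21] read 'b'  n11⇒n0 ·f
[22] read 'a'  n0⇒n1
[23] read 'a'  n1⇒n4
[24] read 'e'  n4⇒n5
[25] read 'e'  n5⇒n6
[26] read 'b'  n6⇒n7  emit P1@[22:26]
[27] read 'a'  n7⇒n1 ·f
[28] read 'd'  n1⇒n8
[29] read 'd'  n8⇒n9
[30] read 'a'  n9⇒n10
[31] read 'c'  n10⇒n11  emit P2@[27:31],P3@[30:31]
[32] read 'a'  n11⇒n1 ·f
[33] read 'b'  n1⇒n2
[34] read 'e'  n2⇒n3  emit P0@[32:34]
[35] read 'c'  n3⇒n0 ·f
[36] read 'a'  n0⇒n1
[37] read 'e'  n1⇒n0 ·f
[38] read 'e'  n0⇒n0
[39] read 'd'  n0⇒n0
[40] read 'e'  n0⇒n0
[41] read 'b'  n0⇒n0
[42] read 'c'  n0⇒n0
[43] read 'd'  n0⇒n0
[44] read 'a'  n0⇒n1
[45] read 'a'  n1⇒n4
[46] read 'e'  n4⇒n5
[47] read 'e'  n5⇒n6
[48] read 'b'  n6⇒n7  emit P1@[44:48]
[49] read 'd'  n7⇒n0 ·f
[50] read 'a'  n0⇒n1
[51] read 'c'  n1⇒n12  emit P3@[50:51]
[52] read 'a'  n12⇒n1 ·f
[53] read 'e'  n1⇒n0 ·f
[54] read 'c'  n0⇒n0
[55] read 'e'  n0⇒n0
[56] read 'd'  n0⇒n0
[57] read 'e'  n0⇒n0
[58] read 'a'  n0⇒n1
[59] read 'c'  n1⇒n12  emit P3@[58:59]
[60] read 'a'  n12⇒n1 ·f
[61] read 'c'  n1⇒n12  emit P3@[60:61]

Matches: [[3,3],[8,2],[8,3],[14,1],[20,2],[20,3],[26,1],[31,2],[31,3],[34,0],[48,1],[51,3],[59,3],[61,3]]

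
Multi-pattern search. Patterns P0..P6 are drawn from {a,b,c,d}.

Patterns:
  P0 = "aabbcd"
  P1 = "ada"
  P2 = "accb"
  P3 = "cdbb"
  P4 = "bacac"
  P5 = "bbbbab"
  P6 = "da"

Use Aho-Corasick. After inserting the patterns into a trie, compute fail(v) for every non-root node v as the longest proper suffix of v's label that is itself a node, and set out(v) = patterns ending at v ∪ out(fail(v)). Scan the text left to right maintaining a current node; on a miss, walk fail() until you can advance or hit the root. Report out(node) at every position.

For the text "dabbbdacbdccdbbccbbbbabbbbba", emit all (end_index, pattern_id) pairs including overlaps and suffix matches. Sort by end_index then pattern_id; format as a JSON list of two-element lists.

Build automaton:
Trie nodes:
  0='ε' goto a→1 b→16 c→12 d→26
  1='a' goto a→2 c→9 d→7
  2='aa' goto b→3
  3='aab' goto b→4
  4='aabb' goto c→5
  5='aabbc' goto d→6
  6='aabbcd' goto ·  [P0 ends]
  7='ad' goto a→8
  8='ada' goto ·  [P1 ends]
  9='ac' goto c→10
  10='acc' goto b→11
  11='accb' goto ·  [P2 ends]
  12='c' goto d→13
  13='cd' goto b→14
  14='cdb' goto b→15
  15='cdbb' goto ·  [P3 ends]
  16='b' goto a→17 b→21
  17='ba' goto c→18
  18='bac' goto a→19
  19='baca' goto c→20
  20='bacac' goto ·  [P4 ends]
  21='bb' goto b→22
  22='bbb' goto b→23
  23='bbbb' goto a→24
  24='bbbba' goto b→25
  25='bbbbab' goto ·  [P5 ends]
  26='d' goto a→27
  27='da' goto ·  [P6 ends]

BFS fail/out derivation:
  fail(1) 'a': from fail(0)=0 chase 'a': 0 ⇒ 0;  out=∅∪out(0)=∅
  fail(12) 'c': from fail(0)=0 chase 'c': 0 ⇒ 0;  out=∅∪out(0)=∅
  fail(16) 'b': from fail(0)=0 chase 'b': 0 ⇒ 0;  out=∅∪out(0)=∅
  fail(26) 'd': from fail(0)=0 chase 'd': 0 ⇒ 0;  out=∅∪out(0)=∅
  fail(2) 'aa': from fail(1)=0 chase 'a': 0 ⇒ 1;  out=∅∪out(1)=∅
  fail(7) 'ad': from fail(1)=0 chase 'd': 0 ⇒ 26;  out=∅∪out(26)=∅
  fail(9) 'ac': from fail(1)=0 chase 'c': 0 ⇒ 12;  out=∅∪out(12)=∅
  fail(13) 'cd': from fail(12)=0 chase 'd': 0 ⇒ 26;  out=∅∪out(26)=∅
  fail(17) 'ba': from fail(16)=0 chase 'a': 0 ⇒ 1;  out=∅∪out(1)=∅
  fail(21) 'bb': from fail(16)=0 chase 'b': 0 ⇒ 16;  out=∅∪out(16)=∅
  fail(27) 'da': from fail(26)=0 chase 'a': 0 ⇒ 1;  out={6}∪out(1)={6}
  fail(3) 'aab': from fail(2)=1 chase 'b': 1→0 ⇒ 16;  out=∅∪out(16)=∅
  fail(8) 'ada': from fail(7)=26 chase 'a': 26 ⇒ 27;  out={1}∪out(27)={1,6}
  fail(10) 'acc': from fail(9)=12 chase 'c': 12→0 ⇒ 12;  out=∅∪out(12)=∅
  fail(14) 'cdb': from fail(13)=26 chase 'b': 26→0 ⇒ 16;  out=∅∪out(16)=∅
  fail(18) 'bac': from fail(17)=1 chase 'c': 1 ⇒ 9;  out=∅∪out(9)=∅
  fail(22) 'bbb': from fail(21)=16 chase 'b': 16 ⇒ 21;  out=∅∪out(21)=∅
  fail(4) 'aabb': from fail(3)=16 chase 'b': 16 ⇒ 21;  out=∅∪out(21)=∅
  fail(11) 'accb': from fail(10)=12 chase 'b': 12→0 ⇒ 16;  out={2}∪out(16)={2}
  fail(15) 'cdbb': from fail(14)=16 chase 'b': 16 ⇒ 21;  out={3}∪out(21)={3}
  fail(19) 'baca': from fail(18)=9 chase 'a': 9→12→0 ⇒ 1;  out=∅∪out(1)=∅
  fail(23) 'bbbb': from fail(22)=21 chase 'b': 21 ⇒ 22;  out=∅∪out(22)=∅
  fail(5) 'aabbc': from fail(4)=21 chase 'c': 21→16→0 ⇒ 12;  out=∅∪out(12)=∅
  fail(20) 'bacac': from fail(19)=1 chase 'c': 1 ⇒ 9;  out={4}∪out(9)={4}
  fail(24) 'bbbba': from fail(23)=22 chase 'a': 22→21→16 ⇒ 17;  out=∅∪out(17)=∅
  fail(6) 'aabbcd': from fail(5)=12 chase 'd': 12 ⇒ 13;  out={0}∪out(13)={0}
  fail(25) 'bbbbab': from fail(24)=17 chase 'b': 17→1→0 ⇒ 16;  out={5}∪out(16)={5}

Scan:
pos 0 'd': at 26
pos 1 'a': at 27  emit P6@[0:1]
pos 2 'b': at 16 (fail-walked)
pos 3 'b': at 21
pos 4 'b': at 22
pos 5 'd': at 26 (fail-walked)
pos 6 'a': at 27  emit P6@[5:6]
pos 7 'c': at 9 (fail-walked)
pos 8 'b': at 16 (fail-walked)
pos 9 'd': at 26 (fail-walked)
pos 10 'c': at 12 (fail-walked)
pos 11 'c': at 12 (fail-walked)
pos 12 'd': at 13
pos 13 'b': at 14
pos 14 'b': at 15  emit P3@[11:14]
pos 15 'c': at 12 (fail-walked)
pos 16 'c': at 12 (fail-walked)
pos 17 'b': at 16 (fail-walked)
pos 18 'b': at 21
pos 19 'b': at 22
pos 20 'b': at 23
pos 21 'a': at 24
pos 22 'b': at 25  emit P5@[17:22]
pos 23 'b': at 21 (fail-walked)
pos 24 'b': at 22
pos 25 'b': at 23
pos 26 'b': at 23 (fail-walked)
pos 27 'a': at 24

Result: [[1,6],[6,6],[14,3],[22,5]]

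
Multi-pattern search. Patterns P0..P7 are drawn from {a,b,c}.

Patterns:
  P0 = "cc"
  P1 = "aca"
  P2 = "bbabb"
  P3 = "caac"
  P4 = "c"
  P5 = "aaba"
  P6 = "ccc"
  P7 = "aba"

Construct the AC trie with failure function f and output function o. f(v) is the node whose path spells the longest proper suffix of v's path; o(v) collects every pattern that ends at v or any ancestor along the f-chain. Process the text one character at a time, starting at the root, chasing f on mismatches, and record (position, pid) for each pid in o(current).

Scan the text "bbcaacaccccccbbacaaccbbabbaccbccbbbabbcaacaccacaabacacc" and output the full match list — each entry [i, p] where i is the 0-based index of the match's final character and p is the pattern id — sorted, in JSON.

Build:
Trie (insert patterns):
  n0 'ε': a→3 b→6 c→1
  n1 'c': a→11 c→2  [P4 ends]
  n2 'cc': c→17  [P0 ends]
  n3 'a': a→14 b→18 c→4
  n4 'ac': a→5
  n5 'aca': ·  [P1 ends]
  n6 'b': b→7
  n7 'bb': a→8
  n8 'bba': b→9
  n9 'bbab': b→10
  n10 'bbabb': ·  [P2 ends]
  n11 'ca': a→12
  n12 'caa': c→13
  n13 'caac': ·  [P3 ends]
  n14 'aa': b→15
  n15 'aab': a→16
  n16 'aaba': ·  [P5 ends]
  n17 'ccc': ·  [P6 ends]
  n18 'ab': a→19
  n19 'aba': ·  [P7 ends]

Failure links (BFS by depth):
  n1('c'): parent n0 fail=0; on 'c' 0 → fail=0;  out {4}∪∅={4}
  n3('a'): parent n0 fail=0; on 'a' 0 → fail=0;  out ∅∪∅=∅
  n6('b'): parent n0 fail=0; on 'b' 0 → fail=0;  out ∅∪∅=∅
  n2('cc'): parent n1 fail=0; on 'c' 0 → fail=1;  out {0}∪{4}={0,4}
  n4('ac'): parent n3 fail=0; on 'c' 0 → fail=1;  out ∅∪{4}={4}
  n7('bb'): parent n6 fail=0; on 'b' 0 → fail=6;  out ∅∪∅=∅
  n11('ca'): parent n1 fail=0; on 'a' 0 → fail=3;  out ∅∪∅=∅
  n14('aa'): parent n3 fail=0; on 'a' 0 → fail=3;  out ∅∪∅=∅
  n18('ab'): parent n3 fail=0; on 'b' 0 → fail=6;  out ∅∪∅=∅
  n5('aca'): parent n4 fail=1; on 'a' 1 → fail=11;  out {1}∪∅={1}
  n8('bba'): parent n7 fail=6; on 'a' 6→0 → fail=3;  out ∅∪∅=∅
  n12('caa'): parent n11 fail=3; on 'a' 3 → fail=14;  out ∅∪∅=∅
  n15('aab'): parent n14 fail=3; on 'b' 3 → fail=18;  out ∅∪∅=∅
  n17('ccc'): parent n2 fail=1; on 'c' 1 → fail=2;  out {6}∪{0,4}={0,4,6}
  n19('aba'): parent n18 fail=6; on 'a' 6→0 → fail=3;  out {7}∪∅={7}
  n9('bbab'): parent n8 fail=3; on 'b' 3 → fail=18;  out ∅∪∅=∅
  n13('caac'): parent n12 fail=14; on 'c' 14→3 → fail=4;  out {3}∪{4}={3,4}
  n16('aaba'): parent n15 fail=18; on 'a' 18 → fail=19;  out {5}∪{7}={5,7}
  n10('bbabb'): parent n9 fail=18; on 'b' 18→6 → fail=7;  out {2}∪∅={2}

Run:
pos 0 'b': at 6
pos 1 'b': at 7
pos 2 'c': at 1 (fail-walked)  → match P4@[2:2]
pos 3 'a': at 11
pos 4 'a': at 12
pos 5 'c': at 13  → match P3@[2:5],P4@[5:5]
pos 6 'a': at 5 (fail-walked)  → match P1@[4:6]
pos 7 'c': at 4 (fail-walked)  → match P4@[7:7]
pos 8 'c': at 2 (fail-walked)  → match P0@[7:8],P4@[8:8]
pos 9 'c': at 17  → match P0@[8:9],P4@[9:9],P6@[7:9]
pos 10 'c': at 17 (fail-walked)  → match P0@[9:10],P4@[10:10],P6@[8:10]
pos 11 'c': at 17 (fail-walked)  → match P0@[10:11],P4@[11:11],P6@[9:11]
pos 12 'c': at 17 (fail-walked)  → match P0@[11:12],P4@[12:12],P6@[10:12]
pos 13 'b': at 6 (fail-walked)
pos 14 'b': at 7
pos 15 'a': at 8
pos 16 'c': at 4 (fail-walked)  → match P4@[16:16]
pos 17 'a': at 5  → match P1@[15:17]
pos 18 'a': at 12 (fail-walked)
pos 19 'c': at 13  → match P3@[16:19],P4@[19:19]
pos 20 'c': at 2 (fail-walked)  → match P0@[19:20],P4@[20:20]
pos 21 'b': at 6 (fail-walked)
pos 22 'b': at 7
pos 23 'a': at 8
pos 24 'b': at 9
pos 25 'b': at 10  → match P2@[21:25]
pos 26 'a': at 8 (fail-walked)
pos 27 'c': at 4 (fail-walked)  → match P4@[27:27]
pos 28 'c': at 2 (fail-walked)  → match P0@[27:28],P4@[28:28]
pos 29 'b': at 6 (fail-walked)
pos 30 'c': at 1 (fail-walked)  → match P4@[30:30]
pos 31 'c': at 2  → match P0@[30:31],P4@[31:31]
pos 32 'b': at 6 (fail-walked)
pos 33 'b': at 7
pos 34 'b': at 7 (fail-walked)
pos 35 'a': at 8
pos 36 'b': at 9
pos 37 'b': at 10  → match P2@[33:37]
pos 38 'c': at 1 (fail-walked)  → match P4@[38:38]
pos 39 'a': at 11
pos 40 'a': at 12
pos 41 'c': at 13  → match P3@[38:41],P4@[41:41]
pos 42 'a': at 5 (fail-walked)  → match P1@[40:42]
pos 43 'c': at 4 (fail-walked)  → match P4@[43:43]
pos 44 'c': at 2 (fail-walked)  → match P0@[43:44],P4@[44:44]
pos 45 'a': at 11 (fail-walked)
pos 46 'c': at 4 (fail-walked)  → match P4@[46:46]
pos 47 'a': at 5  → match P1@[45:47]
pos 48 'a': at 12 (fail-walked)
pos 49 'b': at 15 (fail-walked)
pos 50 'a': at 16  → match P5@[47:50],P7@[48:50]
pos 51 'c': at 4 (fail-walked)  → match P4@[51:51]
pos 52 'a': at 5  → match P1@[50:52]
pos 53 'c': at 4 (fail-walked)  → match P4@[53:53]
pos 54 'c': at 2 (fail-walked)  → match P0@[53:54],P4@[54:54]

Matches: [[2,4],[5,3],[5,4],[6,1],[7,4],[8,0],[8,4],[9,0],[9,4],[9,6],[10,0],[10,4],[10,6],[11,0],[11,4],[11,6],[12,0],[12,4],[12,6],[16,4],[17,1],[19,3],[19,4],[20,0],[20,4],[25,2],[27,4],[28,0],[28,4],[30,4],[31,0],[31,4],[37,2],[38,4],[41,3],[41,4],[42,1],[43,4],[44,0],[44,4],[46,4],[47,1],[50,5],[50,7],[51,4],[52,1],[53,4],[54,0],[54,4]]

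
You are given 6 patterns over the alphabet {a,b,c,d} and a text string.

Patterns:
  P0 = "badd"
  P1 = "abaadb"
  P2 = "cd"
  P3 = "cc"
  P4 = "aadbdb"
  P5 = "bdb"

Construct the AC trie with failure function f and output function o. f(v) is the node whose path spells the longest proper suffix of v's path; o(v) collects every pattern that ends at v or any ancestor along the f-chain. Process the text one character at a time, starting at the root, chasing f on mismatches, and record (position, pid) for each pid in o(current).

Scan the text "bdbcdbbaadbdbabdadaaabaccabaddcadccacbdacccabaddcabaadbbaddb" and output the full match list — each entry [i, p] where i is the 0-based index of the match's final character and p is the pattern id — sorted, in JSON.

Build:
Trie (insert patterns):
  0='ε' goto a→5 b→1 c→11
  1='b' goto a→2 d→19
  2='ba' goto d→3
  3='bad' goto d→4
  4='badd' goto ·  [P0 ends]
  5='a' goto a→14 b→6
  6='ab' goto a→7
  7='aba' goto a→8
  8='abaa' goto d→9
  9='abaad' goto b→10
  10='abaadb' goto ·  [P1 ends]
  11='c' goto c→13 d→12
  12='cd' goto ·  [P2 ends]
  13='cc' goto ·  [P3 ends]
  14='aa' goto d→15
  15='aad' goto b→16
  16='aadb' goto d→17
  17='aadbd' goto b→18
  18='aadbdb' goto ·  [P4 ends]
  19='bd' goto b→20
  20='bdb' goto ·  [P5 ends]

Failure links (BFS by depth):
  fail(1) 'b': from fail(0)=0 chase 'b': 0 ⇒ 0;  out=∅∪out(0)=∅
  fail(5) 'a': from fail(0)=0 chase 'a': 0 ⇒ 0;  out=∅∪out(0)=∅
  fail(11) 'c': from fail(0)=0 chase 'c': 0 ⇒ 0;  out=∅∪out(0)=∅
  fail(2) 'ba': from fail(1)=0 chase 'a': 0 ⇒ 5;  out=∅∪out(5)=∅
  fail(6) 'ab': from fail(5)=0 chase 'b': 0 ⇒ 1;  out=∅∪out(1)=∅
  fail(12) 'cd': from fail(11)=0 chase 'd': 0 ⇒ 0;  out={2}∪out(0)={2}
  fail(13) 'cc': from fail(11)=0 chase 'c': 0 ⇒ 11;  out={3}∪out(11)={3}
  fail(14) 'aa': from fail(5)=0 chase 'a': 0 ⇒ 5;  out=∅∪out(5)=∅
  fail(19) 'bd': from fail(1)=0 chase 'd': 0 ⇒ 0;  out=∅∪out(0)=∅
  fail(3) 'bad': from fail(2)=5 chase 'd': 5→0 ⇒ 0;  out=∅∪out(0)=∅
  fail(7) 'aba': from fail(6)=1 chase 'a': 1 ⇒ 2;  out=∅∪out(2)=∅
  fail(15) 'aad': from fail(14)=5 chase 'd': 5→0 ⇒ 0;  out=∅∪out(0)=∅
  fail(20) 'bdb': from fail(19)=0 chase 'b': 0 ⇒ 1;  out={5}∪out(1)={5}
  fail(4) 'badd': from fail(3)=0 chase 'd': 0 ⇒ 0;  out={0}∪out(0)={0}
  fail(8) 'abaa': from fail(7)=2 chase 'a': 2→5 ⇒ 14;  out=∅∪out(14)=∅
  fail(16) 'aadb': from fail(15)=0 chase 'b': 0 ⇒ 1;  out=∅∪out(1)=∅
  fail(9) 'abaad': from fail(8)=14 chase 'd': 14 ⇒ 15;  out=∅∪out(15)=∅
  fail(17) 'aadbd': from fail(16)=1 chase 'd': 1 ⇒ 19;  out=∅∪out(19)=∅
  fail(10) 'abaadb': from fail(9)=15 chase 'b': 15 ⇒ 16;  out={1}∪out(16)={1}
  fail(18) 'aadbdb': from fail(17)=19 chase 'b': 19 ⇒ 20;  out={4}∪out(20)={4,5}

Scan:
pos 0 'b': at 1
pos 1 'd': at 19
pos 2 'b': at 20  ** P5@[0:2]
pos 3 'c': at 11 ·f
pos 4 'd': at 12  ** P2@[3:4]
pos 5 'b': at 1 ·f
pos 6 'b': at 1 ·f
pos 7 'a': at 2
pos 8 'a': at 14 ·f
pos 9 'd': at 15
pos 10 'b': at 16
pos 11 'd': at 17
pos 12 'b': at 18  ** P4@[7:12],P5@[10:12]
pos 13 'a': at 2 ·f
pos 14 'b': at 6 ·f
pos 15 'd': at 19 ·f
pos 16 'a': at 5 ·f
pos 17 'd': at 0 ·f
pos 18 'a': at 5
pos 19 'a': at 14
pos 20 'a': at 14 ·f
pos 21 'b': at 6 ·f
pos 22 'a': at 7
pos 23 'c': at 11 ·f
pos 24 'c': at 13  ** P3@[23:24]
pos 25 'a': at 5 ·f
pos 26 'b': at 6
pos 27 'a': at 7
pos 28 'd': at 3 ·f
pos 29 'd': at 4  ** P0@[26:29]
pos 30 'c': at 11 ·f
pos 31 'a': at 5 ·f
pos 32 'd': at 0 ·f
pos 33 'c': at 11
pos 34 'c': at 13  ** P3@[33:34]
pos 35 'a': at 5 ·f
pos 36 'c': at 11 ·f
pos 37 'b': at 1 ·f
pos 38 'd': at 19
pos 39 'a': at 5 ·f
pos 40 'c': at 11 ·f
pos 41 'c': at 13  ** P3@[40:41]
pos 42 'c': at 13 ·f  ** P3@[41:42]
pos 43 'a': at 5 ·f
pos 44 'b': at 6
pos 45 'a': at 7
pos 46 'd': at 3 ·f
pos 47 'd': at 4  ** P0@[44:47]
pos 48 'c': at 11 ·f
pos 49 'a': at 5 ·f
pos 50 'b': at 6
pos 51 'a': at 7
pos 52 'a': at 8
pos 53 'd': at 9
pos 54 'b': at 10  ** P1@[49:54]
pos 55 'b': at 1 ·f
pos 56 'a': at 2
pos 57 'd': at 3
pos 58 'd': at 4  ** P0@[55:58]
pos 59 'b': at 1 ·f

Matches: [[2,5],[4,2],[12,4],[12,5],[24,3],[29,0],[34,3],[41,3],[42,3],[47,0],[54,1],[58,0]]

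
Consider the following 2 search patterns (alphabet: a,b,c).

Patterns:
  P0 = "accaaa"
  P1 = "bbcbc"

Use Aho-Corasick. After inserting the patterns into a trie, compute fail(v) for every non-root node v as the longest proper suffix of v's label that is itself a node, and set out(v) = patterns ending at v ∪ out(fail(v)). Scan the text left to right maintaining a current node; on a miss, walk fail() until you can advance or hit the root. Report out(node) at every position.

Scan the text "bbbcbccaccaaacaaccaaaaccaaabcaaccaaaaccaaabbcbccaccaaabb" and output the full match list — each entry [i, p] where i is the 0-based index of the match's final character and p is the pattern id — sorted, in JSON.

Construct AC machine:
Trie (insert patterns):
  0='ε' goto a→1 b→7
  1='a' goto c→2
  2='ac' goto c→3
  3='acc' goto a→4
  4='acca' goto a→5
  5='accaa' goto a→6
  6='accaaa' goto ·  ←P0
  7='b' goto b→8
  8='bb' goto c→9
  9='bbc' goto b→10
  10='bbcb' goto c→11
  11='bbcbc' goto ·  ←P1

BFS fail/out derivation:
  n1('a'): parent n0 fail=0; on 'a' 0 → fail=0;  out ∅∪∅=∅
  n7('b'): parent n0 fail=0; on 'b' 0 → fail=0;  out ∅∪∅=∅
  n2('ac'): parent n1 fail=0; on 'c' 0 → fail=0;  out ∅∪∅=∅
  n8('bb'): parent n7 fail=0; on 'b' 0 → fail=7;  out ∅∪∅=∅
  n3('acc'): parent n2 fail=0; on 'c' 0 → fail=0;  out ∅∪∅=∅
  n9('bbc'): parent n8 fail=7; on 'c' 7→0 → fail=0;  out ∅∪∅=∅
  n4('acca'): parent n3 fail=0; on 'a' 0 → fail=1;  out ∅∪∅=∅
  n10('bbcb'): parent n9 fail=0; on 'b' 0 → fail=7;  out ∅∪∅=∅
  n5('accaa'): parent n4 fail=1; on 'a' 1→0 → fail=1;  out ∅∪∅=∅
  n11('bbcbc'): parent n10 fail=7; on 'c' 7→0 → fail=0;  out {1}∪∅={1}
  n6('accaaa'): parent n5 fail=1; on 'a' 1→0 → fail=1;  out {0}∪∅={0}

Text stream:
[0] read 'b'  n0⇒n7
[1] read 'b'  n7⇒n8
[2] read 'b'  n8⇒n8 (via fail)
[3] read 'c'  n8⇒n9
[4] read 'b'  n9⇒n10
[5] read 'c'  n10⇒n11  emit P1@[1:5]
[6] read 'c'  n11⇒n0 (via fail)
[7] read 'a'  n0⇒n1
[8] read 'c'  n1⇒n2
[9] read 'c'  n2⇒n3
[10] read 'a'  n3⇒n4
[11] read 'a'  n4⇒n5
[12] read 'a'  n5⇒n6  emit P0@[7:12]
[13] read 'c'  n6⇒n2 (via fail)
[14] read 'a'  n2⇒n1 (via fail)
[15] read 'a'  n1⇒n1 (via fail)
[16] read 'c'  n1⇒n2
[17] read 'c'  n2⇒n3
[18] read 'a'  n3⇒n4
[19] read 'a'  n4⇒n5
[20] read 'a'  n5⇒n6  emit P0@[15:20]
[21] read 'a'  n6⇒n1 (via fail)
[22] read 'c'  n1⇒n2
[23] read 'c'  n2⇒n3
[24] read 'a'  n3⇒n4
[25] read 'a'  n4⇒n5
[26] read 'a'  n5⇒n6  emit P0@[21:26]
[27] read 'b'  n6⇒n7 (via fail)
[28] read 'c'  n7⇒n0 (via fail)
[29] read 'a'  n0⇒n1
[30] read 'a'  n1⇒n1 (via fail)
[31] read 'c'  n1⇒n2
[32] read 'c'  n2⇒n3
[33] read 'a'  n3⇒n4
[34] read 'a'  n4⇒n5
[35] read 'a'  n5⇒n6  emit P0@[30:35]
[36] read 'a'  n6⇒n1 (via fail)
[37] read 'c'  n1⇒n2
[38] read 'c'  n2⇒n3
[39] read 'a'  n3⇒n4
[40] read 'a'  n4⇒n5
[41] read 'a'  n5⇒n6  emit P0@[36:41]
[42] read 'b'  n6⇒n7 (via fail)
[43] read 'b'  n7⇒n8
[44] read 'c'  n8⇒n9
[45] read 'b'  n9⇒n10
[46] read 'c'  n10⇒n11  emit P1@[42:46]
[47] read 'c'  n11⇒n0 (via fail)
[48] read 'a'  n0⇒n1
[49] read 'c'  n1⇒n2
[50] read 'c'  n2⇒n3
[51] read 'a'  n3⇒n4
[52] read 'a'  n4⇒n5
[53] read 'a'  n5⇒n6  emit P0@[48:53]
[54] read 'b'  n6⇒n7 (via fail)
[55] read 'b'  n7⇒n8

All matches (sorted): [[5,1],[12,0],[20,0],[26,0],[35,0],[41,0],[46,1],[53,0]]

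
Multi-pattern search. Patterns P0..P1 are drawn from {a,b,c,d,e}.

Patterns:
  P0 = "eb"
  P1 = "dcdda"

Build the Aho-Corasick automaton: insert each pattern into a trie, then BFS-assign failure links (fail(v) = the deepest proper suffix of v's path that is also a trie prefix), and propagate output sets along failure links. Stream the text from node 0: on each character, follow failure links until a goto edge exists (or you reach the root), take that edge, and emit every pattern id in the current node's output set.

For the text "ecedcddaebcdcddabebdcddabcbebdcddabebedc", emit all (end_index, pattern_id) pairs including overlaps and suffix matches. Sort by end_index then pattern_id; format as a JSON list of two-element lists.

Construct AC machine:
Trie (insert patterns):
  0='ε' goto d→3 e→1
  1='e' goto b→2
  2='eb' goto ·  [P0 ends]
  3='d' goto c→4
  4='dc' goto d→5
  5='dcd' goto d→6
  6='dcdd' goto a→7
  7='dcdda' goto ·  [P1 ends]

BFS fail/out derivation:
  fail(1) 'e': from fail(0)=0 chase 'e': 0 ⇒ 0;  out=∅∪out(0)=∅
  fail(3) 'd': from fail(0)=0 chase 'd': 0 ⇒ 0;  out=∅∪out(0)=∅
  fail(2) 'eb': from fail(1)=0 chase 'b': 0 ⇒ 0;  out={0}∪out(0)={0}
  fail(4) 'dc': from fail(3)=0 chase 'c': 0 ⇒ 0;  out=∅∪out(0)=∅
  fail(5) 'dcd': from fail(4)=0 chase 'd': 0 ⇒ 3;  out=∅∪out(3)=∅
  fail(6) 'dcdd': from fail(5)=3 chase 'd': 3→0 ⇒ 3;  out=∅∪out(3)=∅
  fail(7) 'dcdda': from fail(6)=3 chase 'a': 3→0 ⇒ 0;  out={1}∪out(0)={1}

Text stream:
pos 0 'e': at 1
pos 1 'c': at 0 (via fail)
pos 2 'e': at 1
pos 3 'd': at 3 (via fail)
pos 4 'c': at 4
pos 5 'd': at 5
pos 6 'd': at 6
pos 7 'a': at 7  emit P1@[3:7]
pos 8 'e': at 1 (via fail)
pos 9 'b': at 2  emit P0@[8:9]
pos 10 'c': at 0 (via fail)
pos 11 'd': at 3
pos 12 'c': at 4
pos 13 'd': at 5
pos 14 'd': at 6
pos 15 'a': at 7  emit P1@[11:15]
pos 16 'b': at 0 (via fail)
pos 17 'e': at 1
pos 18 'b': at 2  emit P0@[17:18]
pos 19 'd': at 3 (via fail)
pos 20 'c': at 4
pos 21 'd': at 5
pos 22 'd': at 6
pos 23 'a': at 7  emit P1@[19:23]
pos 24 'b': at 0 (via fail)
pos 25 'c': at 0
pos 26 'b': at 0
pos 27 'e': at 1
pos 28 'b': at 2  emit P0@[27:28]
pos 29 'd': at 3 (via fail)
pos 30 'c': at 4
pos 31 'd': at 5
pos 32 'd': at 6
pos 33 'a': at 7  emit P1@[29:33]
pos 34 'b': at 0 (via fail)
pos 35 'e': at 1
pos 36 'b': at 2  emit P0@[35:36]
pos 37 'e': at 1 (via fail)
pos 38 'd': at 3 (via fail)
pos 39 'c': at 4

All matches (sorted): [[7,1],[9,0],[15,1],[18,0],[23,1],[28,0],[33,1],[36,0]]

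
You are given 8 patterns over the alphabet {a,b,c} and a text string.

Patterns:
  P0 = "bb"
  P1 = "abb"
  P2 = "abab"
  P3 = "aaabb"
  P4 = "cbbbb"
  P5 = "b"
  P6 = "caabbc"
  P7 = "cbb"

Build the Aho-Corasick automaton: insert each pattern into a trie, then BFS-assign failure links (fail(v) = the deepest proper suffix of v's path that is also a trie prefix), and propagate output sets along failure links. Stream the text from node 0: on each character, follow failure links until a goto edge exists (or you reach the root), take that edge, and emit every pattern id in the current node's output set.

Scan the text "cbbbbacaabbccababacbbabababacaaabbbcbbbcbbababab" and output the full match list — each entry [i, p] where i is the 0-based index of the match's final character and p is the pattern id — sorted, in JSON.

Construct AC machine:
Trie nodes:
  n0 'ε': a→3 b→1 c→12
  n1 'b': b→2  [P5 ends]
  n2 'bb': ·  [P0 ends]
  n3 'a': a→8 b→4
  n4 'ab': a→6 b→5
  n5 'abb': ·  [P1 ends]
  n6 'aba': b→7
  n7 'abab': ·  [P2 ends]
  n8 'aa': a→9
  n9 'aaa': b→10
  n10 'aaab': b→11
  n11 'aaabb': ·  [P3 ends]
  n12 'c': a→17 b→13
  n13 'cb': b→14
  n14 'cbb': b→15  [P7 ends]
  n15 'cbbb': b→16
  n16 'cbbbb': ·  [P4 ends]
  n17 'ca': a→18
  n18 'caa': b→19
  n19 'caab': b→20
  n20 'caabb': c→21
  n21 'caabbc': ·  [P6 ends]

BFS fail/out derivation:
  fail(1) 'b': from fail(0)=0 chase 'b': 0 ⇒ 0;  out={5}∪out(0)={5}
  fail(3) 'a': from fail(0)=0 chase 'a': 0 ⇒ 0;  out=∅∪out(0)=∅
  fail(12) 'c': from fail(0)=0 chase 'c': 0 ⇒ 0;  out=∅∪out(0)=∅
  fail(2) 'bb': from fail(1)=0 chase 'b': 0 ⇒ 1;  out={0}∪out(1)={0,5}
  fail(4) 'ab': from fail(3)=0 chase 'b': 0 ⇒ 1;  out=∅∪out(1)={5}
  fail(8) 'aa': from fail(3)=0 chase 'a': 0 ⇒ 3;  out=∅∪out(3)=∅
  fail(13) 'cb': from fail(12)=0 chase 'b': 0 ⇒ 1;  out=∅∪out(1)={5}
  fail(17) 'ca': from fail(12)=0 chase 'a': 0 ⇒ 3;  out=∅∪out(3)=∅
  fail(5) 'abb': from fail(4)=1 chase 'b': 1 ⇒ 2;  out={1}∪out(2)={0,1,5}
  fail(6) 'aba': from fail(4)=1 chase 'a': 1→0 ⇒ 3;  out=∅∪out(3)=∅
  fail(9) 'aaa': from fail(8)=3 chase 'a': 3 ⇒ 8;  out=∅∪out(8)=∅
  fail(14) 'cbb': from fail(13)=1 chase 'b': 1 ⇒ 2;  out={7}∪out(2)={0,5,7}
  fail(18) 'caa': from fail(17)=3 chase 'a': 3 ⇒ 8;  out=∅∪out(8)=∅
  fail(7) 'abab': from fail(6)=3 chase 'b': 3 ⇒ 4;  out={2}∪out(4)={2,5}
  fail(10) 'aaab': from fail(9)=8 chase 'b': 8→3 ⇒ 4;  out=∅∪out(4)={5}
  fail(15) 'cbbb': from fail(14)=2 chase 'b': 2→1 ⇒ 2;  out=∅∪out(2)={0,5}
  fail(19) 'caab': from fail(18)=8 chase 'b': 8→3 ⇒ 4;  out=∅∪out(4)={5}
  fail(11) 'aaabb': from fail(10)=4 chase 'b': 4 ⇒ 5;  out={3}∪out(5)={0,1,3,5}
  fail(16) 'cbbbb': from fail(15)=2 chase 'b': 2→1 ⇒ 2;  out={4}∪out(2)={0,4,5}
  fail(20) 'caabb': from fail(19)=4 chase 'b': 4 ⇒ 5;  out=∅∪out(5)={0,1,5}
  fail(21) 'caabbc': from fail(20)=5 chase 'c': 5→2→1→0 ⇒ 12;  out={6}∪out(12)={6}

Text stream:
pos 0 'c': at 12
pos 1 'b': at 13  emit P5@[1:1]
pos 2 'b': at 14  emit P0@[1:2],P5@[2:2],P7@[0:2]
pos 3 'b': at 15  emit P0@[2:3],P5@[3:3]
pos 4 'b': at 16  emit P0@[3:4],P4@[0:4],P5@[4:4]
pos 5 'a': at 3 ·f
pos 6 'c': at 12 ·f
pos 7 'a': at 17
pos 8 'a': at 18
pos 9 'b': at 19  emit P5@[9:9]
pos 10 'b': at 20  emit P0@[9:10],P1@[8:10],P5@[10:10]
pos 11 'c': at 21  emit P6@[6:11]
pos 12 'c': at 12 ·f
pos 13 'a': at 17
pos 14 'b': at 4 ·f  emit P5@[14:14]
pos 15 'a': at 6
pos 16 'b': at 7  emit P2@[13:16],P5@[16:16]
pos 17 'a': at 6 ·f
pos 18 'c': at 12 ·f
pos 19 'b': at 13  emit P5@[19:19]
pos 20 'b': at 14  emit P0@[19:20],P5@[20:20],P7@[18:20]
pos 21 'a': at 3 ·f
pos 22 'b': at 4  emit P5@[22:22]
pos 23 'a': at 6
pos 24 'b': at 7  emit P2@[21:24],P5@[24:24]
pos 25 'a': at 6 ·f
pos 26 'b': at 7  emit P2@[23:26],P5@[26:26]
pos 27 'a': at 6 ·f
pos 28 'c': at 12 ·f
pos 29 'a': at 17
pos 30 'a': at 18
pos 31 'a': at 9 ·f
pos 32 'b': at 10  emit P5@[32:32]
pos 33 'b': at 11  emit P0@[32:33],P1@[31:33],P3@[29:33],P5@[33:33]
pos 34 'b': at 2 ·f  emit P0@[33:34],P5@[34:34]
pos 35 'c': at 12 ·f
pos 36 'b': at 13  emit P5@[36:36]
pos 37 'b': at 14  emit P0@[36:37],P5@[37:37],P7@[35:37]
pos 38 'b': at 15  emit P0@[37:38],P5@[38:38]
pos 39 'c': at 12 ·f
pos 40 'b': at 13  emit P5@[40:40]
pos 41 'b': at 14  emit P0@[40:41],P5@[41:41],P7@[39:41]
pos 42 'a': at 3 ·f
pos 43 'b': at 4  emit P5@[43:43]
pos 44 'a': at 6
pos 45 'b': at 7  emit P2@[42:45],P5@[45:45]
pos 46 'a': at 6 ·f
pos 47 'b': at 7  emit P2@[44:47],P5@[47:47]

Matches: [[1,5],[2,0],[2,5],[2,7],[3,0],[3,5],[4,0],[4,4],[4,5],[9,5],[10,0],[10,1],[10,5],[11,6],[14,5],[16,2],[16,5],[19,5],[20,0],[20,5],[20,7],[22,5],[24,2],[24,5],[26,2],[26,5],[32,5],[33,0],[33,1],[33,3],[33,5],[34,0],[34,5],[36,5],[37,0],[37,5],[37,7],[38,0],[38,5],[40,5],[41,0],[41,5],[41,7],[43,5],[45,2],[45,5],[47,2],[47,5]]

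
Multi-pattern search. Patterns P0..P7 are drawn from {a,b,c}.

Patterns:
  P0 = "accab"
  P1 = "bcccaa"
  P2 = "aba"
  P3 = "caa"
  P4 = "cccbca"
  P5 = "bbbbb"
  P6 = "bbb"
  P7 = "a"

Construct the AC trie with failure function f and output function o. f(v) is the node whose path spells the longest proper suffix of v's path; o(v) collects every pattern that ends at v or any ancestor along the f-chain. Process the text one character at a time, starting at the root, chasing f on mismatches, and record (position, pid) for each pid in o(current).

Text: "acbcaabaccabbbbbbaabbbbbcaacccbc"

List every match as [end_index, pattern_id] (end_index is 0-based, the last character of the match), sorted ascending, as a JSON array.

Construct AC machine:
Trie (insert patterns):
  0='ε' goto a→1 b→6 c→14
  1='a' goto b→12 c→2  [P7 ends]
  2='ac' goto c→3
  3='acc' goto a→4
  4='acca' goto b→5
  5='accab' goto ·  [P0 ends]
  6='b' goto b→22 c→7
  7='bc' goto c→8
  8='bcc' goto c→9
  9='bccc' goto a→10
  10='bccca' goto a→11
  11='bcccaa' goto ·  [P1 ends]
  12='ab' goto a→13
  13='aba' goto ·  [P2 ends]
  14='c' goto a→15 c→17
  15='ca' goto a→16
  16='caa' goto ·  [P3 ends]
  17='cc' goto c→18
  18='ccc' goto b→19
  19='cccb' goto c→20
  20='cccbc' goto a→21
  21='cccbca' goto ·  [P4 ends]
  22='bb' goto b→23
  23='bbb' goto b→24  [P6 ends]
  24='bbbb' goto b→25
  25='bbbbb' goto ·  [P5 ends]

Failure links (BFS by depth):
  n1('a'): parent n0 fail=0; on 'a' 0 → fail=0;  out {7}∪∅={7}
  n6('b'): parent n0 fail=0; on 'b' 0 → fail=0;  out ∅∪∅=∅
  n14('c'): parent n0 fail=0; on 'c' 0 → fail=0;  out ∅∪∅=∅
  n2('ac'): parent n1 fail=0; on 'c' 0 → fail=14;  out ∅∪∅=∅
  n7('bc'): parent n6 fail=0; on 'c' 0 → fail=14;  out ∅∪∅=∅
  n12('ab'): parent n1 fail=0; on 'b' 0 → fail=6;  out ∅∪∅=∅
  n15('ca'): parent n14 fail=0; on 'a' 0 → fail=1;  out ∅∪{7}={7}
  n17('cc'): parent n14 fail=0; on 'c' 0 → fail=14;  out ∅∪∅=∅
  n22('bb'): parent n6 fail=0; on 'b' 0 → fail=6;  out ∅∪∅=∅
  n3('acc'): parent n2 fail=14; on 'c' 14 → fail=17;  out ∅∪∅=∅
  n8('bcc'): parent n7 fail=14; on 'c' 14 → fail=17;  out ∅∪∅=∅
  n13('aba'): parent n12 fail=6; on 'a' 6→0 → fail=1;  out {2}∪{7}={2,7}
  n16('caa'): parent n15 fail=1; on 'a' 1→0 → fail=1;  out {3}∪{7}={3,7}
  n18('ccc'): parent n17 fail=14; on 'c' 14 → fail=17;  out ∅∪∅=∅
  n23('bbb'): parent n22 fail=6; on 'b' 6 → fail=22;  out {6}∪∅={6}
  n4('acca'): parent n3 fail=17; on 'a' 17→14 → fail=15;  out ∅∪{7}={7}
  n9('bccc'): parent n8 fail=17; on 'c' 17 → fail=18;  out ∅∪∅=∅
  n19('cccb'): parent n18 fail=17; on 'b' 17→14→0 → fail=6;  out ∅∪∅=∅
  n24('bbbb'): parent n23 fail=22; on 'b' 22 → fail=23;  out ∅∪{6}={6}
  n5('accab'): parent n4 fail=15; on 'b' 15→1 → fail=12;  out {0}∪∅={0}
  n10('bccca'): parent n9 fail=18; on 'a' 18→17→14 → fail=15;  out ∅∪{7}={7}
  n20('cccbc'): parent n19 fail=6; on 'c' 6 → fail=7;  out ∅∪∅=∅
  n25('bbbbb'): parent n24 fail=23; on 'b' 23 → fail=24;  out {5}∪{6}={5,6}
  n11('bcccaa'): parent n10 fail=15; on 'a' 15 → fail=16;  out {1}∪{3,7}={1,3,7}
  n21('cccbca'): parent n20 fail=7; on 'a' 7→14 → fail=15;  out {4}∪{7}={4,7}

Text stream:
pos 0 'a': at 1  ** P7@[0:0]
pos 1 'c': at 2
pos 2 'b': at 6 ·f
pos 3 'c': at 7
pos 4 'a': at 15 ·f  ** P7@[4:4]
pos 5 'a': at 16  ** P3@[3:5],P7@[5:5]
pos 6 'b': at 12 ·f
pos 7 'a': at 13  ** P2@[5:7],P7@[7:7]
pos 8 'c': at 2 ·f
pos 9 'c': at 3
pos 10 'a': at 4  ** P7@[10:10]
pos 11 'b': at 5  ** P0@[7:11]
pos 12 'b': at 22 ·f
pos 13 'b': at 23  ** P6@[11:13]
pos 14 'b': at 24  ** P6@[12:14]
pos 15 'b': at 25  ** P5@[11:15],P6@[13:15]
pos 16 'b': at 25 ·f  ** P5@[12:16],P6@[14:16]
pos 17 'a': at 1 ·f  ** P7@[17:17]
pos 18 'a': at 1 ·f  ** P7@[18:18]
pos 19 'b': at 12
pos 20 'b': at 22 ·f
pos 21 'b': at 23  ** P6@[19:21]
pos 22 'b': at 24  ** P6@[20:22]
pos 23 'b': at 25  ** P5@[19:23],P6@[21:23]
pos 24 'c': at 7 ·f
pos 25 'a': at 15 ·f  ** P7@[25:25]
pos 26 'a': at 16  ** P3@[24:26],P7@[26:26]
pos 27 'c': at 2 ·f
pos 28 'c': at 3
pos 29 'c': at 18 ·f
pos 30 'b': at 19
pos 31 'c': at 20

Result: [[0,7],[4,7],[5,3],[5,7],[7,2],[7,7],[10,7],[11,0],[13,6],[14,6],[15,5],[15,6],[16,5],[16,6],[17,7],[18,7],[21,6],[22,6],[23,5],[23,6],[25,7],[26,3],[26,7]]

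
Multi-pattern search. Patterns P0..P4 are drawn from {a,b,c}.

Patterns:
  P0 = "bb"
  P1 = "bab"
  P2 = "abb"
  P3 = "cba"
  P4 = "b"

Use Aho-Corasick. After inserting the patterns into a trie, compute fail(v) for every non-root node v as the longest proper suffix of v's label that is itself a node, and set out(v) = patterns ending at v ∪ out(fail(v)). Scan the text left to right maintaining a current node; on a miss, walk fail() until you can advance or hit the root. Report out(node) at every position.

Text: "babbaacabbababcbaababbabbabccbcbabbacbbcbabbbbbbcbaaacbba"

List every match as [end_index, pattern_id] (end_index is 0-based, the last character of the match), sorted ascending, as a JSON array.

Build automaton:
Trie (insert patterns):
  0='ε' goto a→5 b→1 c→8
  1='b' goto a→3 b→2  ←P4
  2='bb' goto ·  ←P0
  3='ba' goto b→4
  4='bab' goto ·  ←P1
  5='a' goto b→6
  6='ab' goto b→7
  7='abb' goto ·  ←P2
  8='c' goto b→9
  9='cb' goto a→10
  10='cba' goto ·  ←P3

Failure links (BFS by depth):
  fail(1) 'b': from fail(0)=0 chase 'b': 0 ⇒ 0;  out={4}∪out(0)={4}
  fail(5) 'a': from fail(0)=0 chase 'a': 0 ⇒ 0;  out=∅∪out(0)=∅
  fail(8) 'c': from fail(0)=0 chase 'c': 0 ⇒ 0;  out=∅∪out(0)=∅
  fail(2) 'bb': from fail(1)=0 chase 'b': 0 ⇒ 1;  out={0}∪out(1)={0,4}
  fail(3) 'ba': from fail(1)=0 chase 'a': 0 ⇒ 5;  out=∅∪out(5)=∅
  fail(6) 'ab': from fail(5)=0 chase 'b': 0 ⇒ 1;  out=∅∪out(1)={4}
  fail(9) 'cb': from fail(8)=0 chase 'b': 0 ⇒ 1;  out=∅∪out(1)={4}
  fail(4) 'bab': from fail(3)=5 chase 'b': 5 ⇒ 6;  out={1}∪out(6)={1,4}
  fail(7) 'abb': from fail(6)=1 chase 'b': 1 ⇒ 2;  out={2}∪out(2)={0,2,4}
  fail(10) 'cba': from fail(9)=1 chase 'a': 1 ⇒ 3;  out={3}∪out(3)={3}

Run:
pos 0 'b': at 1  emit P4@[0:0]
pos 1 'a': at 3
pos 2 'b': at 4  emit P1@[0:2],P4@[2:2]
pos 3 'b': at 7 ·f  emit P0@[2:3],P2@[1:3],P4@[3:3]
pos 4 'a': at 3 ·f
pos 5 'a': at 5 ·f
pos 6 'c': at 8 ·f
pos 7 'a': at 5 ·f
pos 8 'b': at 6  emit P4@[8:8]
pos 9 'b': at 7  emit P0@[8:9],P2@[7:9],P4@[9:9]
pos 10 'a': at 3 ·f
pos 11 'b': at 4  emit P1@[9:11],P4@[11:11]
pos 12 'a': at 3 ·f
pos 13 'b': at 4  emit P1@[11:13],P4@[13:13]
pos 14 'c': at 8 ·f
pos 15 'b': at 9  emit P4@[15:15]
pos 16 'a': at 10  emit P3@[14:16]
pos 17 'a': at 5 ·f
pos 18 'b': at 6  emit P4@[18:18]
pos 19 'a': at 3 ·f
pos 20 'b': at 4  emit P1@[18:20],P4@[20:20]
pos 21 'b': at 7 ·f  emit P0@[20:21],P2@[19:21],P4@[21:21]
pos 22 'a': at 3 ·f
pos 23 'b': at 4  emit P1@[21:23],P4@[23:23]
pos 24 'b': at 7 ·f  emit P0@[23:24],P2@[22:24],P4@[24:24]
pos 25 'a': at 3 ·f
pos 26 'b': at 4  emit P1@[24:26],P4@[26:26]
pos 27 'c': at 8 ·f
pos 28 'c': at 8 ·f
pos 29 'b': at 9  emit P4@[29:29]
pos 30 'c': at 8 ·f
pos 31 'b': at 9  emit P4@[31:31]
pos 32 'a': at 10  emit P3@[30:32]
pos 33 'b': at 4 ·f  emit P1@[31:33],P4@[33:33]
pos 34 'b': at 7 ·f  emit P0@[33:34],P2@[32:34],P4@[34:34]
pos 35 'a': at 3 ·f
pos 36 'c': at 8 ·f
pos 37 'b': at 9  emit P4@[37:37]
pos 38 'b': at 2 ·f  emit P0@[37:38],P4@[38:38]
pos 39 'c': at 8 ·f
pos 40 'b': at 9  emit P4@[40:40]
pos 41 'a': at 10  emit P3@[39:41]
pos 42 'b': at 4 ·f  emit P1@[40:42],P4@[42:42]
pos 43 'b': at 7 ·f  emit P0@[42:43],P2@[41:43],P4@[43:43]
pos 44 'b': at 2 ·f  emit P0@[43:44],P4@[44:44]
pos 45 'b': at 2 ·f  emit P0@[44:45],P4@[45:45]
pos 46 'b': at 2 ·f  emit P0@[45:46],P4@[46:46]
pos 47 'b': at 2 ·f  emit P0@[46:47],P4@[47:47]
pos 48 'c': at 8 ·f
pos 49 'b': at 9  emit P4@[49:49]
pos 50 'a': at 10  emit P3@[48:50]
pos 51 'a': at 5 ·f
pos 52 'a': at 5 ·f
pos 53 'c': at 8 ·f
pos 54 'b': at 9  emit P4@[54:54]
pos 55 'b': at 2 ·f  emit P0@[54:55],P4@[55:55]
pos 56 'a': at 3 ·f

Matches: [[0,4],[2,1],[2,4],[3,0],[3,2],[3,4],[8,4],[9,0],[9,2],[9,4],[11,1],[11,4],[13,1],[13,4],[15,4],[16,3],[18,4],[20,1],[20,4],[21,0],[21,2],[21,4],[23,1],[23,4],[24,0],[24,2],[24,4],[26,1],[26,4],[29,4],[31,4],[32,3],[33,1],[33,4],[34,0],[34,2],[34,4],[37,4],[38,0],[38,4],[40,4],[41,3],[42,1],[42,4],[43,0],[43,2],[43,4],[44,0],[44,4],[45,0],[45,4],[46,0],[46,4],[47,0],[47,4],[49,4],[50,3],[54,4],[55,0],[55,4]]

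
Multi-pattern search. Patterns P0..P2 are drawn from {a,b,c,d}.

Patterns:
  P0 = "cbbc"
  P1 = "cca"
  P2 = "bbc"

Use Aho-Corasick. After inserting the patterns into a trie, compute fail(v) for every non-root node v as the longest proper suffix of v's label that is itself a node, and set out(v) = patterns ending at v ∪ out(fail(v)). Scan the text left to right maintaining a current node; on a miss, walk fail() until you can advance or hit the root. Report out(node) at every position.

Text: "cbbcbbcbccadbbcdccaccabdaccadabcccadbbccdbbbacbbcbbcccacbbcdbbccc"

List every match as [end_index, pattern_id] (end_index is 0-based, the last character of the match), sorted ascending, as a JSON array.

Construct AC machine:
Trie (insert patterns):
  n0 'ε': b→7 c→1
  n1 'c': b→2 c→5
  n2 'cb': b→3
  n3 'cbb': c→4
  n4 'cbbc': ·  [P0 ends]
  n5 'cc': a→6
  n6 'cca': ·  [P1 ends]
  n7 'b': b→8
  n8 'bb': c→9
  n9 'bbc': ·  [P2 ends]

Failure links (BFS by depth):
  n1('c'): parent n0 fail=0; on 'c' 0 → fail=0;  out ∅∪∅=∅
  n7('b'): parent n0 fail=0; on 'b' 0 → fail=0;  out ∅∪∅=∅
  n2('cb'): parent n1 fail=0; on 'b' 0 → fail=7;  out ∅∪∅=∅
  n5('cc'): parent n1 fail=0; on 'c' 0 → fail=1;  out ∅∪∅=∅
  n8('bb'): parent n7 fail=0; on 'b' 0 → fail=7;  out ∅∪∅=∅
  n3('cbb'): parent n2 fail=7; on 'b' 7 → fail=8;  out ∅∪∅=∅
  n6('cca'): parent n5 fail=1; on 'a' 1→0 → fail=0;  out {1}∪∅={1}
  n9('bbc'): parent n8 fail=7; on 'c' 7→0 → fail=1;  out {2}∪∅={2}
  n4('cbbc'): parent n3 fail=8; on 'c' 8 → fail=9;  out {0}∪{2}={0,2}

Text stream:
[0] read 'c'  n0⇒n1
[1] read 'b'  n1⇒n2
[2] read 'b'  n2⇒n3
[3] read 'c'  n3⇒n4  ** P0@[0:3],P2@[1:3]
[4] read 'b'  n4⇒n2 (via fail)
[5] read 'b'  n2⇒n3
[6] read 'c'  n3⇒n4  ** P0@[3:6],P2@[4:6]
[7] read 'b'  n4⇒n2 (via fail)
[8] read 'c'  n2⇒n1 (via fail)
[9] read 'c'  n1⇒n5
[10] read 'a'  n5⇒n6  ** P1@[8:10]
[11] read 'd'  n6⇒n0 (via fail)
[12] read 'b'  n0⇒n7
[13] read 'b'  n7⇒n8
[14] read 'c'  n8⇒n9  ** P2@[12:14]
[15] read 'd'  n9⇒n0 (via fail)
[16] read 'c'  n0⇒n1
[17] read 'c'  n1⇒n5
[18] read 'a'  n5⇒n6  ** P1@[16:18]
[19] read 'c'  n6⇒n1 (via fail)
[20] read 'c'  n1⇒n5
[21] read 'a'  n5⇒n6  ** P1@[19:21]
[22] read 'b'  n6⇒n7 (via fail)
[23] read 'd'  n7⇒n0 (via fail)
[24] read 'a'  n0⇒n0
[25] read 'c'  n0⇒n1
[26] read 'c'  n1⇒n5
[27] read 'a'  n5⇒n6  ** P1@[25:27]
[28] read 'd'  n6⇒n0 (via fail)
[29] read 'a'  n0⇒n0
[30] read 'b'  n0⇒n7
[31] read 'c'  n7⇒n1 (via fail)
[32] read 'c'  n1⇒n5
[33] read 'c'  n5⇒n5 (via fail)
[34] read 'a'  n5⇒n6  ** P1@[32:34]
[35] read 'd'  n6⇒n0 (via fail)
[36] read 'b'  n0⇒n7
[37] read 'b'  n7⇒n8
[38] read 'c'  n8⇒n9  ** P2@[36:38]
[39] read 'c'  n9⇒n5 (via fail)
[40] read 'd'  n5⇒n0 (via fail)
[41] read 'b'  n0⇒n7
[42] read 'b'  n7⇒n8
[43] read 'b'  n8⇒n8 (via fail)
[44] read 'a'  n8⇒n0 (via fail)
[45] read 'c'  n0⇒n1
[46] read 'b'  n1⇒n2
[47] read 'b'  n2⇒n3
[48] read 'c'  n3⇒n4  ** P0@[45:48],P2@[46:48]
[49] read 'b'  n4⇒n2 (via fail)
[50] read 'b'  n2⇒n3
[51] read 'c'  n3⇒n4  ** P0@[48:51],P2@[49:51]
[52] read 'c'  n4⇒n5 (via fail)
[53] read 'c'  n5⇒n5 (via fail)
[54] read 'a'  n5⇒n6  ** P1@[52:54]
[55] read 'c'  n6⇒n1 (via fail)
[56] read 'b'  n1⇒n2
[57] read 'b'  n2⇒n3
[58] read 'c'  n3⇒n4  ** P0@[55:58],P2@[56:58]
[59] read 'd'  n4⇒n0 (via fail)
[60] read 'b'  n0⇒n7
[61] read 'b'  n7⇒n8
[62] read 'c'  n8⇒n9  ** P2@[60:62]
[63] read 'c'  n9⇒n5 (via fail)
[64] read 'c'  n5⇒n5 (via fail)

Matches: [[3,0],[3,2],[6,0],[6,2],[10,1],[14,2],[18,1],[21,1],[27,1],[34,1],[38,2],[48,0],[48,2],[51,0],[51,2],[54,1],[58,0],[58,2],[62,2]]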